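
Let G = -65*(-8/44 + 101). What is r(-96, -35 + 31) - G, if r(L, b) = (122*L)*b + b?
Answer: 587369/11 ≈ 53397.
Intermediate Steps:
r(L, b) = b + 122*L*b (r(L, b) = 122*L*b + b = b + 122*L*b)
G = -72085/11 (G = -65*(-8*1/44 + 101) = -65*(-2/11 + 101) = -65*1109/11 = -72085/11 ≈ -6553.2)
r(-96, -35 + 31) - G = (-35 + 31)*(1 + 122*(-96)) - 1*(-72085/11) = -4*(1 - 11712) + 72085/11 = -4*(-11711) + 72085/11 = 46844 + 72085/11 = 587369/11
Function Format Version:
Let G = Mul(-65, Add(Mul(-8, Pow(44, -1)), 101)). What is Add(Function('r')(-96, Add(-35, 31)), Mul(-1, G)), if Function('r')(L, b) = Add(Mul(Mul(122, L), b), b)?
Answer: Rational(587369, 11) ≈ 53397.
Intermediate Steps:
Function('r')(L, b) = Add(b, Mul(122, L, b)) (Function('r')(L, b) = Add(Mul(122, L, b), b) = Add(b, Mul(122, L, b)))
G = Rational(-72085, 11) (G = Mul(-65, Add(Mul(-8, Rational(1, 44)), 101)) = Mul(-65, Add(Rational(-2, 11), 101)) = Mul(-65, Rational(1109, 11)) = Rational(-72085, 11) ≈ -6553.2)
Add(Function('r')(-96, Add(-35, 31)), Mul(-1, G)) = Add(Mul(Add(-35, 31), Add(1, Mul(122, -96))), Mul(-1, Rational(-72085, 11))) = Add(Mul(-4, Add(1, -11712)), Rational(72085, 11)) = Add(Mul(-4, -11711), Rational(72085, 11)) = Add(46844, Rational(72085, 11)) = Rational(587369, 11)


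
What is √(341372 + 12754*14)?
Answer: 2*√129982 ≈ 721.06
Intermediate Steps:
√(341372 + 12754*14) = √(341372 + 178556) = √519928 = 2*√129982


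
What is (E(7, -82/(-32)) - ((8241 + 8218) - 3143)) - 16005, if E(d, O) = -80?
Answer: -29401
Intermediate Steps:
(E(7, -82/(-32)) - ((8241 + 8218) - 3143)) - 16005 = (-80 - ((8241 + 8218) - 3143)) - 16005 = (-80 - (16459 - 3143)) - 16005 = (-80 - 1*13316) - 16005 = (-80 - 13316) - 16005 = -13396 - 16005 = -29401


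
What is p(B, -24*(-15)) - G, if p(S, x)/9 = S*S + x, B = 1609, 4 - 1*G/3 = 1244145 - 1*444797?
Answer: 25701201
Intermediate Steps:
G = -2398032 (G = 12 - 3*(1244145 - 1*444797) = 12 - 3*(1244145 - 444797) = 12 - 3*799348 = 12 - 2398044 = -2398032)
p(S, x) = 9*x + 9*S² (p(S, x) = 9*(S*S + x) = 9*(S² + x) = 9*(x + S²) = 9*x + 9*S²)
p(B, -24*(-15)) - G = (9*(-24*(-15)) + 9*1609²) - 1*(-2398032) = (9*360 + 9*2588881) + 2398032 = (3240 + 23299929) + 2398032 = 23303169 + 2398032 = 25701201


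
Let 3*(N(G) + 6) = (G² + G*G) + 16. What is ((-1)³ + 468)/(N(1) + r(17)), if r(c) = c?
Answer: 467/17 ≈ 27.471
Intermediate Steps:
N(G) = -⅔ + 2*G²/3 (N(G) = -6 + ((G² + G*G) + 16)/3 = -6 + ((G² + G²) + 16)/3 = -6 + (2*G² + 16)/3 = -6 + (16 + 2*G²)/3 = -6 + (16/3 + 2*G²/3) = -⅔ + 2*G²/3)
((-1)³ + 468)/(N(1) + r(17)) = ((-1)³ + 468)/((-⅔ + (⅔)*1²) + 17) = (-1 + 468)/((-⅔ + (⅔)*1) + 17) = 467/((-⅔ + ⅔) + 17) = 467/(0 + 17) = 467/17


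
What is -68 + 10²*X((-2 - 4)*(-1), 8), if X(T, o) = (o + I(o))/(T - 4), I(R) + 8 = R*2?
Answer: 732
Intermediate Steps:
I(R) = -8 + 2*R (I(R) = -8 + R*2 = -8 + 2*R)
X(T, o) = (-8 + 3*o)/(-4 + T) (X(T, o) = (o + (-8 + 2*o))/(T - 4) = (-8 + 3*o)/(-4 + T))
-68 + 10²*X((-2 - 4)*(-1), 8) = -68 + 10²*((-8 + 3*8)/(-4 + (-2 - 4)*(-1))) = -68 + 100*((-8 + 24)/(-4 - 6*(-1))) = -68 + 100*(16/(-4 + 6)) = -68 + 100*(16/2) = -68 + 100*((½)*16) = -68 + 100*8 = -68 + 800 = 732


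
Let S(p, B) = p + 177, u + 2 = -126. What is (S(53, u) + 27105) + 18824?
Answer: 46159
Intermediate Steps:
u = -128 (u = -2 - 126 = -128)
S(p, B) = 177 + p
(S(53, u) + 27105) + 18824 = ((177 + 53) + 27105) + 18824 = (230 + 27105) + 18824 = 27335 + 18824 = 46159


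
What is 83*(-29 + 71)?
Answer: 3486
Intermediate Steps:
83*(-29 + 71) = 83*42 = 3486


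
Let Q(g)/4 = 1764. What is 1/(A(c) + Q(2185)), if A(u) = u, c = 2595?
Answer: 1/9651 ≈ 0.00010362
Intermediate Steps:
Q(g) = 7056 (Q(g) = 4*1764 = 7056)
1/(A(c) + Q(2185)) = 1/(2595 + 7056) = 1/9651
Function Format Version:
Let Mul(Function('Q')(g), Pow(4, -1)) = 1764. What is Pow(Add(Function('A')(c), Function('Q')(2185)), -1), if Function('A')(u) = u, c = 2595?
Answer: Rational(1, 9651) ≈ 0.00010362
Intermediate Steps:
Function('Q')(g) = 7056 (Function('Q')(g) = Mul(4, 1764) = 7056)
Pow(Add(Function('A')(c), Function('Q')(2185)), -1) = Pow(Add(2595, 7056), -1) = Pow(9651, -1) = Rational(1, 9651)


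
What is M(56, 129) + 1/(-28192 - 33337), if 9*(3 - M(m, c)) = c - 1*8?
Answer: -5783735/553761 ≈ -10.444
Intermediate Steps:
M(m, c) = 35/9 - c/9 (M(m, c) = 3 - (c - 1*8)/9 = 3 - (c - 8)/9 = 3 - (-8 + c)/9 = 3 + (8/9 - c/9) = 35/9 - c/9)
M(56, 129) + 1/(-28192 - 33337) = (35/9 - ⅑*129) + 1/(-28192 - 33337) = (35/9 - 43/3) + 1/(-61529) = -94/9 - 1/61529 = -5783735/553761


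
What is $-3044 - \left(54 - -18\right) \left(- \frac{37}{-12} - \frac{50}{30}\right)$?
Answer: $-3146$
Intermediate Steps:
$-3044 - \left(54 - -18\right) \left(- \frac{37}{-12} - \frac{50}{30}\right) = -3044 - \left(54 + 18\right) \left(\left(-37\right) \left(- \frac{1}{12}\right) - \frac{5}{3}\right) = -3044 - 72 \left(\frac{37}{12} - \frac{5}{3}\right) = -3044 - 72 \cdot \frac{17}{12} = -3044 - 102 = -3146$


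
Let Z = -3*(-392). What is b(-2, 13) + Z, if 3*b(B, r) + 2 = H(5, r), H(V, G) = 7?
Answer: 3533/3 ≈ 1177.7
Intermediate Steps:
b(B, r) = 5/3 (b(B, r) = -⅔ + (⅓)*7 = -⅔ + 7/3 = 5/3)
Z = 1176
b(-2, 13) + Z = 5/3 + 1176 = 3533/3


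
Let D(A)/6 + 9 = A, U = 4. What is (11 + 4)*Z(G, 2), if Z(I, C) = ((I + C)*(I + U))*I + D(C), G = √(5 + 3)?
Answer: 90 + 480*√2 ≈ 768.82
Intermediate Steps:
G = 2*√2 (G = √8 = 2*√2 ≈ 2.8284)
D(A) = -54 + 6*A
Z(I, C) = -54 + 6*C + I*(4 + I)*(C + I) (Z(I, C) = ((I + C)*(I + 4))*I + (-54 + 6*C) = ((C + I)*(4 + I))*I + (-54 + 6*C) = ((4 + I)*(C + I))*I + (-54 + 6*C) = I*(4 + I)*(C + I) + (-54 + 6*C) = -54 + 6*C + I*(4 + I)*(C + I))
(11 + 4)*Z(G, 2) = (11 + 4)*(-54 + (2*√2)³ + 4*(2*√2)² + 6*2 + 2*(2*√2)² + 4*2*(2*√2)) = 15*(-54 + 16*√2 + 4*8 + 12 + 2*8 + 16*√2) = 15*(-54 + 16*√2 + 32 + 12 + 16 + 16*√2) = 15*(6 + 32*√2) = 90 + 480*√2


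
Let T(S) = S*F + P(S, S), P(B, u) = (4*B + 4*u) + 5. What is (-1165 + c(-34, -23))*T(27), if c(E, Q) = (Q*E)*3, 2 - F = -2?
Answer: 388549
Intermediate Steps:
F = 4 (F = 2 - 1*(-2) = 2 + 2 = 4)
c(E, Q) = 3*E*Q (c(E, Q) = (E*Q)*3 = 3*E*Q)
P(B, u) = 5 + 4*B + 4*u
T(S) = 5 + 12*S (T(S) = S*4 + (5 + 4*S + 4*S) = 4*S + (5 + 8*S) = 5 + 12*S)
(-1165 + c(-34, -23))*T(27) = (-1165 + 3*(-34)*(-23))*(5 + 12*27) = (-1165 + 2346)*(5 + 324) = 1181*329 = 388549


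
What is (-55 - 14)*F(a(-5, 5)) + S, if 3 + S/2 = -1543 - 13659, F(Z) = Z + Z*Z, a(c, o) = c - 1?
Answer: -32480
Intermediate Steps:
a(c, o) = -1 + c
F(Z) = Z + Z**2
S = -30410 (S = -6 + 2*(-1543 - 13659) = -6 + 2*(-15202) = -6 - 30404 = -30410)
(-55 - 14)*F(a(-5, 5)) + S = (-55 - 14)*((-1 - 5)*(1 + (-1 - 5))) - 30410 = -(-414)*(1 - 6) - 30410 = -(-414)*(-5) - 30410 = -69*30 - 30410 = -2070 - 30410 = -32480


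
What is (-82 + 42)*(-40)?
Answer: 1600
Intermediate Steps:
(-82 + 42)*(-40) = -40*(-40) = 1600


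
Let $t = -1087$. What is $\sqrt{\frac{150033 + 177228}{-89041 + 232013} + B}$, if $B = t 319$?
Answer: $\frac{11 i \sqrt{14644480953865}}{71486} \approx 588.86 i$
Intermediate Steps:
$B = -346753$ ($B = \left(-1087\right) 319 = -346753$)
$\sqrt{\frac{150033 + 177228}{-89041 + 232013} + B} = \sqrt{\frac{150033 + 177228}{-89041 + 232013} - 346753} = \sqrt{\frac{327261}{142972} - 346753} = \sqrt{- \frac{49575642655}{142972}} = \frac{11 i \sqrt{14644480953865}}{71486}$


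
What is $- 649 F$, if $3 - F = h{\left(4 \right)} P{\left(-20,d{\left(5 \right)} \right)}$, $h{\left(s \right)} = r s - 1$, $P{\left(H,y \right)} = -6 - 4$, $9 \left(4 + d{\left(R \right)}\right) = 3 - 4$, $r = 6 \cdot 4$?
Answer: $-618497$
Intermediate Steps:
$r = 24$
$d{\left(R \right)} = - \frac{37}{9}$ ($d{\left(R \right)} = -4 + \frac{3 - 4}{9} = -4 + \frac{1}{9} \left(-1\right) = -4 - \frac{1}{9} = - \frac{37}{9}$)
$P{\left(H,y \right)} = -10$
$h{\left(s \right)} = -1 + 24 s$ ($h{\left(s \right)} = 24 s - 1 = -1 + 24 s$)
$F = 953$ ($F = 3 - \left(-1 + 24 \cdot 4\right) \left(-10\right) = 3 - \left(-1 + 96\right) \left(-10\right) = 3 - 95 \left(-10\right) = 3 - -950 = 3 + 950 = 953$)
$- 649 F = \left(-649\right) 953 = -618497$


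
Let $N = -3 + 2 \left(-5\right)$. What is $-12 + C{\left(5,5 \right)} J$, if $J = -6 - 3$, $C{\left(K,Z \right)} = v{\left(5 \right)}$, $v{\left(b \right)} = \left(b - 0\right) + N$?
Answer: $60$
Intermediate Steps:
$N = -13$ ($N = -3 - 10 = -13$)
$v{\left(b \right)} = -13 + b$ ($v{\left(b \right)} = \left(b - 0\right) - 13 = \left(b + 0\right) - 13 = b - 13 = -13 + b$)
$C{\left(K,Z \right)} = -8$ ($C{\left(K,Z \right)} = -13 + 5 = -8$)
$J = -9$
$-12 + C{\left(5,5 \right)} J = -12 - -72 = -12 + 72 = 60$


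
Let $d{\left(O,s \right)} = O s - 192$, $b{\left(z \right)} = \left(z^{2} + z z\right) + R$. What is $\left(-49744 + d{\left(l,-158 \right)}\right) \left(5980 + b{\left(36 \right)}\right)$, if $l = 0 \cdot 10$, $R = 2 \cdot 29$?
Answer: $-430947680$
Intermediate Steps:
$R = 58$
$b{\left(z \right)} = 58 + 2 z^{2}$ ($b{\left(z \right)} = \left(z^{2} + z z\right) + 58 = \left(z^{2} + z^{2}\right) + 58 = 2 z^{2} + 58 = 58 + 2 z^{2}$)
$l = 0$
$d{\left(O,s \right)} = -192 + O s$
$\left(-49744 + d{\left(l,-158 \right)}\right) \left(5980 + b{\left(36 \right)}\right) = \left(-49744 + \left(-192 + 0 \left(-158\right)\right)\right) \left(5980 + \left(58 + 2 \cdot 36^{2}\right)\right) = \left(-49744 + \left(-192 + 0\right)\right) \left(5980 + \left(58 + 2 \cdot 1296\right)\right) = \left(-49744 - 192\right) \left(5980 + \left(58 + 2592\right)\right) = - 49936 \left(5980 + 2650\right) = \left(-49936\right) 8630 = -430947680$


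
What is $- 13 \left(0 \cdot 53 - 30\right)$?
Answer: $390$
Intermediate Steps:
$- 13 \left(0 \cdot 53 - 30\right) = - 13 \left(0 - 30\right) = \left(-13\right) \left(-30\right) = 390$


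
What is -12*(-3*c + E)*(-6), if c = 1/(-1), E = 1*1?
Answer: 288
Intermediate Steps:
E = 1
c = -1 (c = 1*(-1) = -1)
-12*(-3*c + E)*(-6) = -12*(-3*(-1) + 1)*(-6) = -12*(3 + 1)*(-6) = -12*4*(-6) = -48*(-6) = 288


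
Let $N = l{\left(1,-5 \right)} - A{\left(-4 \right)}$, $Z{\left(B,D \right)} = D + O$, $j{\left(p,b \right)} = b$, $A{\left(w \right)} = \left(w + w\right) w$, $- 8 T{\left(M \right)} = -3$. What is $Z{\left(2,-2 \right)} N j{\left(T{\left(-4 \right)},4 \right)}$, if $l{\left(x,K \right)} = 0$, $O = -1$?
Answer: $384$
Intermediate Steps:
$T{\left(M \right)} = \frac{3}{8}$ ($T{\left(M \right)} = \left(- \frac{1}{8}\right) \left(-3\right) = \frac{3}{8}$)
$A{\left(w \right)} = 2 w^{2}$ ($A{\left(w \right)} = 2 w w = 2 w^{2}$)
$Z{\left(B,D \right)} = -1 + D$ ($Z{\left(B,D \right)} = D - 1 = -1 + D$)
$N = -32$ ($N = 0 - 2 \left(-4\right)^{2} = 0 - 2 \cdot 16 = 0 - 32 = -32$)
$Z{\left(2,-2 \right)} N j{\left(T{\left(-4 \right)},4 \right)} = \left(-1 - 2\right) \left(-32\right) 4 = \left(-3\right) \left(-32\right) 4 = 96 \cdot 4 = 384$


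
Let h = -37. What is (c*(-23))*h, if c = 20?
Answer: 17020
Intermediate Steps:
(c*(-23))*h = (20*(-23))*(-37) = -460*(-37) = 17020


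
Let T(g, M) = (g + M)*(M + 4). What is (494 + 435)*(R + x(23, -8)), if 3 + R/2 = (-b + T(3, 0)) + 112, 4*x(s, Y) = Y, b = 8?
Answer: 208096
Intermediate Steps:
T(g, M) = (4 + M)*(M + g) (T(g, M) = (M + g)*(4 + M) = (4 + M)*(M + g))
x(s, Y) = Y/4
R = 226 (R = -6 + 2*((-1*8 + (0**2 + 4*0 + 4*3 + 0*3)) + 112) = -6 + 2*((-8 + (0 + 0 + 12 + 0)) + 112) = -6 + 2*((-8 + 12) + 112) = -6 + 2*(4 + 112) = -6 + 2*116 = -6 + 232 = 226)
(494 + 435)*(R + x(23, -8)) = (494 + 435)*(226 + (1/4)*(-8)) = 929*(226 - 2) = 929*224 = 208096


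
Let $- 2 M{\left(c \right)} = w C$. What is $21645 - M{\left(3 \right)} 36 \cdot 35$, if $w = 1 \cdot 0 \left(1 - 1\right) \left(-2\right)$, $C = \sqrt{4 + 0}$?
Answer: $21645$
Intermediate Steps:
$C = 2$ ($C = \sqrt{4} = 2$)
$w = 0$ ($w = 1 \cdot 0 \cdot 0 \left(-2\right) = 1 \cdot 0 \left(-2\right) = 0 \left(-2\right) = 0$)
$M{\left(c \right)} = 0$ ($M{\left(c \right)} = - \frac{0 \cdot 2}{2} = \left(- \frac{1}{2}\right) 0 = 0$)
$21645 - M{\left(3 \right)} 36 \cdot 35 = 21645 - 0 \cdot 36 \cdot 35 = 21645 - 0 \cdot 35 = 21645 - 0 = 21645 + 0 = 21645$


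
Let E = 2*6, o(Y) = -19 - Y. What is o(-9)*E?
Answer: -120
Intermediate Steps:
E = 12
o(-9)*E = (-19 - 1*(-9))*12 = (-19 + 9)*12 = -10*12 = -120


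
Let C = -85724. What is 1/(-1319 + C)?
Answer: -1/87043 ≈ -1.1489e-5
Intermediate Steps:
1/(-1319 + C) = 1/(-1319 - 85724) = 1/(-87043) = -1/87043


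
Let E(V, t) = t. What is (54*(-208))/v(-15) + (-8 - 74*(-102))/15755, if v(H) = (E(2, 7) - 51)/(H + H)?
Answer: -265423652/34661 ≈ -7657.7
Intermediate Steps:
v(H) = -22/H (v(H) = (7 - 51)/(H + H) = -44*1/(2*H) = -22/H)
(54*(-208))/v(-15) + (-8 - 74*(-102))/15755 = (54*(-208))/((-22/(-15))) + (-8 - 74*(-102))/15755 = -11232/((-22*(-1/15))) + (-8 + 7548)*(1/15755) = -11232/22/15 + 7540*(1/15755) = -11232*15/22 + 1508/3151 = -84240/11 + 1508/3151 = -265423652/34661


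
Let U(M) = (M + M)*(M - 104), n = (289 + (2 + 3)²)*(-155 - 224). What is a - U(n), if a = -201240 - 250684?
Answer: -28350061244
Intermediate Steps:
n = -119006 (n = (289 + 5²)*(-379) = (289 + 25)*(-379) = 314*(-379) = -119006)
a = -451924
U(M) = 2*M*(-104 + M) (U(M) = (2*M)*(-104 + M) = 2*M*(-104 + M))
a - U(n) = -451924 - 2*(-119006)*(-104 - 119006) = -451924 - 2*(-119006)*(-119110) = -451924 - 1*28349609320 = -451924 - 28349609320 = -28350061244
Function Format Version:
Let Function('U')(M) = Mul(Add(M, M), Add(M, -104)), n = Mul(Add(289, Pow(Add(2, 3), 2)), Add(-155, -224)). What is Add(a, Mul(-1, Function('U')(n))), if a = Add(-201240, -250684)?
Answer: -28350061244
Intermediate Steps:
n = -119006 (n = Mul(Add(289, Pow(5, 2)), -379) = Mul(Add(289, 25), -379) = Mul(314, -379) = -119006)
a = -451924
Function('U')(M) = Mul(2, M, Add(-104, M)) (Function('U')(M) = Mul(Mul(2, M), Add(-104, M)) = Mul(2, M, Add(-104, M)))
Add(a, Mul(-1, Function('U')(n))) = Add(-451924, Mul(-1, Mul(2, -119006, Add(-104, -119006)))) = Add(-451924, Mul(-1, Mul(2, -119006, -119110))) = Add(-451924, Mul(-1, 28349609320)) = Add(-451924, -28349609320) = -28350061244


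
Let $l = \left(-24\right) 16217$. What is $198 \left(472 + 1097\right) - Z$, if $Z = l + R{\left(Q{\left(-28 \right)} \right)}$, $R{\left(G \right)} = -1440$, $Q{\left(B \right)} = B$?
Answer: $701310$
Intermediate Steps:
$l = -389208$
$Z = -390648$ ($Z = -389208 - 1440 = -390648$)
$198 \left(472 + 1097\right) - Z = 198 \left(472 + 1097\right) - -390648 = 198 \cdot 1569 + 390648 = 310662 + 390648 = 701310$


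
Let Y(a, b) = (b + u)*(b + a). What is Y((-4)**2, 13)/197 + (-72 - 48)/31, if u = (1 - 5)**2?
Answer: 2431/6107 ≈ 0.39807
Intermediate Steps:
u = 16 (u = (-4)**2 = 16)
Y(a, b) = (16 + b)*(a + b) (Y(a, b) = (b + 16)*(b + a) = (16 + b)*(a + b))
Y((-4)**2, 13)/197 + (-72 - 48)/31 = (13**2 + 16*(-4)**2 + 16*13 + (-4)**2*13)/197 + (-72 - 48)/31 = (169 + 16*16 + 208 + 16*13)*(1/197) - 120*1/31 = (169 + 256 + 208 + 208)*(1/197) - 120/31 = 841*(1/197) - 120/31 = 841/197 - 120/31 = 2431/6107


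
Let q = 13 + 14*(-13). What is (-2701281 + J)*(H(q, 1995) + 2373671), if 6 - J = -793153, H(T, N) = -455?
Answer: -4528385660352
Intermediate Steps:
q = -169 (q = 13 - 182 = -169)
J = 793159 (J = 6 - 1*(-793153) = 6 + 793153 = 793159)
(-2701281 + J)*(H(q, 1995) + 2373671) = (-2701281 + 793159)*(-455 + 2373671) = -1908122*2373216 = -4528385660352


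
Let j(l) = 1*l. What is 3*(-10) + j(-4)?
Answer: -34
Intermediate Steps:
j(l) = l
3*(-10) + j(-4) = 3*(-10) - 4 = -30 - 4 = -34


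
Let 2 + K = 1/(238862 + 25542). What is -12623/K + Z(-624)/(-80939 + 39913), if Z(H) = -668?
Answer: 68463784739534/10847417991 ≈ 6311.5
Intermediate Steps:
K = -528807/264404 (K = -2 + 1/(238862 + 25542) = -2 + 1/264404 = -528807/264404 ≈ -2.0000)
-12623/K + Z(-624)/(-80939 + 39913) = -12623/(-528807/264404) - 668/(-80939 + 39913) = -12623*(-264404/528807) - 668/(-41026) = 3337571692/528807 - 668*(-1/41026) = 3337571692/528807 + 334/20513 = 68463784739534/10847417991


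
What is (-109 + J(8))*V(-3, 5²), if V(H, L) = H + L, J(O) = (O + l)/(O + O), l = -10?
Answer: -9603/4 ≈ -2400.8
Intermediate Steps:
J(O) = (-10 + O)/(2*O) (J(O) = (O - 10)/(O + O) = (-10 + O)/((2*O)) = (-10 + O)*(1/(2*O)) = (-10 + O)/(2*O))
(-109 + J(8))*V(-3, 5²) = (-109 + (½)*(-10 + 8)/8)*(-3 + 5²) = (-109 + (½)*(⅛)*(-2))*(-3 + 25) = (-109 - ⅛)*22 = -873/8*22 = -9603/4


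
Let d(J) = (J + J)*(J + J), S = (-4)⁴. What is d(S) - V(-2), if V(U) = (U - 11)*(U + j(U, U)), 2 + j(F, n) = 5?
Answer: 262157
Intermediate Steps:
j(F, n) = 3 (j(F, n) = -2 + 5 = 3)
S = 256
V(U) = (-11 + U)*(3 + U) (V(U) = (U - 11)*(U + 3) = (-11 + U)*(3 + U))
d(J) = 4*J² (d(J) = (2*J)*(2*J) = 4*J²)
d(S) - V(-2) = 4*256² - (-33 + (-2)² - 8*(-2)) = 4*65536 - (-33 + 4 + 16) = 262144 - 1*(-13) = 262144 + 13 = 262157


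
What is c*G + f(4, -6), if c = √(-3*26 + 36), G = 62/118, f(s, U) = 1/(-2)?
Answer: -½ + 31*I*√42/59 ≈ -0.5 + 3.4051*I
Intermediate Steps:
f(s, U) = -½
G = 31/59 (G = 62*(1/118) = 31/59 ≈ 0.52542)
c = I*√42 (c = √(-78 + 36) = √(-42) = I*√42 ≈ 6.4807*I)
c*G + f(4, -6) = (I*√42)*(31/59) - ½ = 31*I*√42/59 - ½ = -½ + 31*I*√42/59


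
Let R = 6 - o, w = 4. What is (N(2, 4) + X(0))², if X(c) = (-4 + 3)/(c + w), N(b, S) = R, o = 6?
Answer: 1/16 ≈ 0.062500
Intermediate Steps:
R = 0 (R = 6 - 1*6 = 6 - 6 = 0)
N(b, S) = 0
X(c) = -1/(4 + c) (X(c) = (-4 + 3)/(c + 4) = -1/(4 + c))
(N(2, 4) + X(0))² = (0 - 1/(4 + 0))² = (0 - 1/4)² = (0 - 1*¼)² = (0 - ¼)² = (-¼)² = 1/16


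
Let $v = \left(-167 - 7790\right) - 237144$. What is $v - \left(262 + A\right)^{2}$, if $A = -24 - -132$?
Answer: $-382001$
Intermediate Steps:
$A = 108$ ($A = -24 + 132 = 108$)
$v = -245101$ ($v = \left(-167 - 7790\right) - 237144 = -7957 - 237144 = -245101$)
$v - \left(262 + A\right)^{2} = -245101 - \left(262 + 108\right)^{2} = -245101 - 370^{2} = -245101 - 136900 = -382001$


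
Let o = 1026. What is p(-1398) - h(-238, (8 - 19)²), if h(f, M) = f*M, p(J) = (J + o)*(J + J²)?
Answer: -726489434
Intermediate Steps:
p(J) = (1026 + J)*(J + J²) (p(J) = (J + 1026)*(J + J²) = (1026 + J)*(J + J²))
h(f, M) = M*f
p(-1398) - h(-238, (8 - 19)²) = -1398*(1026 + (-1398)² + 1027*(-1398)) - (8 - 19)²*(-238) = -1398*(1026 + 1954404 - 1435746) - (-11)²*(-238) = -1398*519684 - 121*(-238) = -726518232 - 1*(-28798) = -726518232 + 28798 = -726489434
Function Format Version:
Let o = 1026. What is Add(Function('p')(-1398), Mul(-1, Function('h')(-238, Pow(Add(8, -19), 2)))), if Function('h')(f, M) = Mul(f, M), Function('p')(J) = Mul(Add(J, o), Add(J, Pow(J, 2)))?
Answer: -726489434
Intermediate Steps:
Function('p')(J) = Mul(Add(1026, J), Add(J, Pow(J, 2))) (Function('p')(J) = Mul(Add(J, 1026), Add(J, Pow(J, 2))) = Mul(Add(1026, J), Add(J, Pow(J, 2))))
Function('h')(f, M) = Mul(M, f)
Add(Function('p')(-1398), Mul(-1, Function('h')(-238, Pow(Add(8, -19), 2)))) = Add(Mul(-1398, Add(1026, Pow(-1398, 2), Mul(1027, -1398))), Mul(-1, Mul(Pow(Add(8, -19), 2), -238))) = Add(Mul(-1398, Add(1026, 1954404, -1435746)), Mul(-1, Mul(Pow(-11, 2), -238))) = Add(Mul(-1398, 519684), Mul(-1, Mul(121, -238))) = Add(-726518232, Mul(-1, -28798)) = Add(-726518232, 28798) = -726489434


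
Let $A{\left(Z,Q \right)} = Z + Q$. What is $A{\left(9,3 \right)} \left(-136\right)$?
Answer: $-1632$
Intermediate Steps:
$A{\left(Z,Q \right)} = Q + Z$
$A{\left(9,3 \right)} \left(-136\right) = \left(3 + 9\right) \left(-136\right) = 12 \left(-136\right) = -1632$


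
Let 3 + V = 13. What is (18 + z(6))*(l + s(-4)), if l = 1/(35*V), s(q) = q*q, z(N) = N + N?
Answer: 16803/35 ≈ 480.09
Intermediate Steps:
V = 10 (V = -3 + 13 = 10)
z(N) = 2*N
s(q) = q²
l = 1/350 (l = 1/(35*10) = (1/35)*(⅒) = 1/350 ≈ 0.0028571)
(18 + z(6))*(l + s(-4)) = (18 + 2*6)*(1/350 + (-4)²) = (18 + 12)*(1/350 + 16) = 30*(5601/350) = 16803/35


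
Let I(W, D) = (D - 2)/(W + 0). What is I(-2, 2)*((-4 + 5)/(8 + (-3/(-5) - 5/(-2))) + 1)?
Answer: 0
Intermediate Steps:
I(W, D) = (-2 + D)/W
I(-2, 2)*((-4 + 5)/(8 + (-3/(-5) - 5/(-2))) + 1) = ((-2 + 2)/(-2))*((-4 + 5)/(8 + (-3/(-5) - 5/(-2))) + 1) = (-1/2*0)*(1/(8 + (-3*(-1/5) - 5*(-1/2))) + 1) = 0*(1/(8 + (3/5 + 5/2)) + 1) = 0*(1/(8 + 31/10) + 1) = 0*(1/(111/10) + 1) = 0*(1*(10/111) + 1) = 0*(10/111 + 1) = 0*(121/111) = 0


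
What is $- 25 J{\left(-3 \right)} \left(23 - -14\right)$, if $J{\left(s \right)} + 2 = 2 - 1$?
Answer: $925$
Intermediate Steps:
$J{\left(s \right)} = -1$ ($J{\left(s \right)} = -2 + \left(2 - 1\right) = -2 + 1 = -1$)
$- 25 J{\left(-3 \right)} \left(23 - -14\right) = \left(-25\right) \left(-1\right) \left(23 - -14\right) = 25 \left(23 + 14\right) = 25 \cdot 37 = 925$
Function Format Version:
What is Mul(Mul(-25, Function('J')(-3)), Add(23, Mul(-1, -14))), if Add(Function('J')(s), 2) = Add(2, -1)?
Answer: 925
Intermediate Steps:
Function('J')(s) = -1 (Function('J')(s) = Add(-2, Add(2, -1)) = Add(-2, 1) = -1)
Mul(Mul(-25, Function('J')(-3)), Add(23, Mul(-1, -14))) = Mul(Mul(-25, -1), Add(23, Mul(-1, -14))) = Mul(25, Add(23, 14)) = Mul(25, 37) = 925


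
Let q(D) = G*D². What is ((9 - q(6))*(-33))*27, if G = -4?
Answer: -136323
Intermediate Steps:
q(D) = -4*D²
((9 - q(6))*(-33))*27 = ((9 - (-4)*6²)*(-33))*27 = ((9 - (-4)*36)*(-33))*27 = ((9 - 1*(-144))*(-33))*27 = ((9 + 144)*(-33))*27 = (153*(-33))*27 = -5049*27 = -136323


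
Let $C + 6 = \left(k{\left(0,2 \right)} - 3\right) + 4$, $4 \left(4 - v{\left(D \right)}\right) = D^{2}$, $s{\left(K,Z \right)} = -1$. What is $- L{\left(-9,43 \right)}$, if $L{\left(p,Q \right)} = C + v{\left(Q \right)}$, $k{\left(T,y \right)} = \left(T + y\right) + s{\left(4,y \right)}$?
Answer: $\frac{1849}{4} \approx 462.25$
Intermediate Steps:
$v{\left(D \right)} = 4 - \frac{D^{2}}{4}$
$k{\left(T,y \right)} = -1 + T + y$ ($k{\left(T,y \right)} = \left(T + y\right) - 1 = -1 + T + y$)
$C = -4$ ($C = -6 + \left(\left(\left(-1 + 0 + 2\right) - 3\right) + 4\right) = -6 + \left(\left(1 - 3\right) + 4\right) = -6 + \left(-2 + 4\right) = -6 + 2 = -4$)
$L{\left(p,Q \right)} = - \frac{Q^{2}}{4}$ ($L{\left(p,Q \right)} = -4 - \left(-4 + \frac{Q^{2}}{4}\right) = - \frac{Q^{2}}{4}$)
$- L{\left(-9,43 \right)} = - \frac{\left(-1\right) 43^{2}}{4} = - \frac{\left(-1\right) 1849}{4} = \left(-1\right) \left(- \frac{1849}{4}\right) = \frac{1849}{4}$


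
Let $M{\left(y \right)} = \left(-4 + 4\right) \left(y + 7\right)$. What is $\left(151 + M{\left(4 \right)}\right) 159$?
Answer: $24009$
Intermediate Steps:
$M{\left(y \right)} = 0$ ($M{\left(y \right)} = 0 \left(7 + y\right) = 0$)
$\left(151 + M{\left(4 \right)}\right) 159 = \left(151 + 0\right) 159 = 151 \cdot 159 = 24009$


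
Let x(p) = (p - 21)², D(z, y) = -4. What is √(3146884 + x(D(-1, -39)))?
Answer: √3147509 ≈ 1774.1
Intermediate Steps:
x(p) = (-21 + p)²
√(3146884 + x(D(-1, -39))) = √(3146884 + (-21 - 4)²) = √(3146884 + (-25)²) = √(3146884 + 625) = √3147509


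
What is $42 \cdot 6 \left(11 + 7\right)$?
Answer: $4536$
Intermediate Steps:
$42 \cdot 6 \left(11 + 7\right) = 252 \cdot 18 = 4536$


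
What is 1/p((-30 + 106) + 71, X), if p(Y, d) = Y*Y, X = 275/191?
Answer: 1/21609 ≈ 4.6277e-5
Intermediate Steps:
X = 275/191 (X = 275*(1/191) = 275/191 ≈ 1.4398)
p(Y, d) = Y**2
1/p((-30 + 106) + 71, X) = 1/(((-30 + 106) + 71)**2) = 1/((76 + 71)**2) = 1/(147**2) = 1/21609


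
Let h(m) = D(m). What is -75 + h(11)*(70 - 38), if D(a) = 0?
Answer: -75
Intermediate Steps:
h(m) = 0
-75 + h(11)*(70 - 38) = -75 + 0*(70 - 38) = -75 + 0*32 = -75 + 0 = -75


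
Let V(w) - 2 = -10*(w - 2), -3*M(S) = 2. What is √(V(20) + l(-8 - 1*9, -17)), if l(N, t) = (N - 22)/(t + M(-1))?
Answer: 11*I*√4081/53 ≈ 13.259*I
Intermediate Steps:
M(S) = -⅔ (M(S) = -⅓*2 = -⅔)
V(w) = 22 - 10*w (V(w) = 2 - 10*(w - 2) = 2 - 10*(-2 + w) = 2 + (20 - 10*w) = 22 - 10*w)
l(N, t) = (-22 + N)/(-⅔ + t) (l(N, t) = (N - 22)/(t - ⅔) = (-22 + N)/(-⅔ + t))
√(V(20) + l(-8 - 1*9, -17)) = √((22 - 10*20) + 3*(-22 + (-8 - 1*9))/(-2 + 3*(-17))) = √((22 - 200) + 3*(-22 + (-8 - 9))/(-2 - 51)) = √(-178 + 3*(-22 - 17)/(-53)) = √(-178 + 3*(-1/53)*(-39)) = √(-178 + 117/53) = √(-9317/53) = 11*I*√4081/53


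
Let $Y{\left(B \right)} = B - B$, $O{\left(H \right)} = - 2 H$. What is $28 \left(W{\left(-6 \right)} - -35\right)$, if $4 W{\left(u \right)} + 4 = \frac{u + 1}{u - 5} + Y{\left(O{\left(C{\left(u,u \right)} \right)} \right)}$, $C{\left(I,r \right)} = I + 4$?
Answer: $\frac{10507}{11} \approx 955.18$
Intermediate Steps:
$C{\left(I,r \right)} = 4 + I$
$Y{\left(B \right)} = 0$
$W{\left(u \right)} = -1 + \frac{1 + u}{4 \left(-5 + u\right)}$ ($W{\left(u \right)} = -1 + \frac{\frac{u + 1}{u - 5} + 0}{4} = -1 + \frac{\frac{1 + u}{-5 + u} + 0}{4} = -1 + \frac{\frac{1}{-5 + u} \left(1 + u\right)}{4} = -1 + \frac{1 + u}{4 \left(-5 + u\right)}$)
$28 \left(W{\left(-6 \right)} - -35\right) = 28 \left(\frac{3 \left(7 - -6\right)}{4 \left(-5 - 6\right)} - -35\right) = 28 \left(\frac{3 \left(7 + 6\right)}{4 \left(-11\right)} + 35\right) = 28 \left(\frac{3}{4} \left(- \frac{1}{11}\right) 13 + 35\right) = 28 \left(- \frac{39}{44} + 35\right) = 28 \cdot \frac{1501}{44} = \frac{10507}{11}$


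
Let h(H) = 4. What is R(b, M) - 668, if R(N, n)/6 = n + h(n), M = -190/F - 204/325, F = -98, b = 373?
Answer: -10130426/15925 ≈ -636.13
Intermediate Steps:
M = 20879/15925 (M = -190/(-98) - 204/325 = -190*(-1/98) - 204*1/325 = 95/49 - 204/325 = 20879/15925 ≈ 1.3111)
R(N, n) = 24 + 6*n (R(N, n) = 6*(n + 4) = 6*(4 + n) = 24 + 6*n)
R(b, M) - 668 = (24 + 6*(20879/15925)) - 668 = (24 + 125274/15925) - 668 = 507474/15925 - 668 = -10130426/15925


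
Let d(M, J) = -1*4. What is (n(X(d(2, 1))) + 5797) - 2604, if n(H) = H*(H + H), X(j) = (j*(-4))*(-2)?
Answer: 5241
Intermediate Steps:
d(M, J) = -4
X(j) = 8*j (X(j) = -4*j*(-2) = 8*j)
n(H) = 2*H**2 (n(H) = H*(2*H) = 2*H**2)
(n(X(d(2, 1))) + 5797) - 2604 = (2*(8*(-4))**2 + 5797) - 2604 = (2*(-32)**2 + 5797) - 2604 = (2*1024 + 5797) - 2604 = (2048 + 5797) - 2604 = 7845 - 2604 = 5241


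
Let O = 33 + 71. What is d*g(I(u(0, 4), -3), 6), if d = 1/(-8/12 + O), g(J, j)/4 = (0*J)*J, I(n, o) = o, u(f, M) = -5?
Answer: 0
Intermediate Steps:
g(J, j) = 0 (g(J, j) = 4*((0*J)*J) = 4*(0*J) = 4*0 = 0)
O = 104
d = 3/310 (d = 1/(-8/12 + 104) = 1/(-8*1/12 + 104) = 1/(-⅔ + 104) = 1/(310/3) = 3/310 ≈ 0.0096774)
d*g(I(u(0, 4), -3), 6) = (3/310)*0 = 0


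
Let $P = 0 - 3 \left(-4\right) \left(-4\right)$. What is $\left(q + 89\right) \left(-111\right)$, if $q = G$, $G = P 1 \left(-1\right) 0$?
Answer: $-9879$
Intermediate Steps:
$P = -48$ ($P = 0 - \left(-12\right) \left(-4\right) = 0 - 48 = -48$)
$G = 0$ ($G = - 48 \cdot 1 \left(-1\right) 0 = - 48 \left(\left(-1\right) 0\right) = \left(-48\right) 0 = 0$)
$q = 0$
$\left(q + 89\right) \left(-111\right) = \left(0 + 89\right) \left(-111\right) = 89 \left(-111\right) = -9879$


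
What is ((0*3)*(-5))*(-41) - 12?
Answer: -12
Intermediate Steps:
((0*3)*(-5))*(-41) - 12 = (0*(-5))*(-41) - 12 = 0*(-41) - 12 = 0 - 12 = -12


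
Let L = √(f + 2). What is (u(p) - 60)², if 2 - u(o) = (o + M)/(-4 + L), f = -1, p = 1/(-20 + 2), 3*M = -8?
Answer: 10118761/2916 ≈ 3470.1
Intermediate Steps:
M = -8/3 (M = (⅓)*(-8) = -8/3 ≈ -2.6667)
p = -1/18 (p = 1/(-18) = -1/18 ≈ -0.055556)
L = 1 (L = √(-1 + 2) = √1 = 1)
u(o) = 10/9 + o/3 (u(o) = 2 - (o - 8/3)/(-4 + 1) = 2 - (-8/3 + o)/(-3) = 2 - (-8/3 + o)*(-1)/3 = 2 - (8/9 - o/3) = 2 + (-8/9 + o/3) = 10/9 + o/3)
(u(p) - 60)² = ((10/9 + (⅓)*(-1/18)) - 60)² = ((10/9 - 1/54) - 60)² = (59/54 - 60)² = (-3181/54)² = 10118761/2916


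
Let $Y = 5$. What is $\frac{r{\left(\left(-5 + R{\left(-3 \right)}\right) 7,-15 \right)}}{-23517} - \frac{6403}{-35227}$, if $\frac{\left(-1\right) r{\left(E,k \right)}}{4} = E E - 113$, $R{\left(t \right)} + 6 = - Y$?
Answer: $\frac{1902206699}{828433359} \approx 2.2962$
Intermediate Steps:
$R{\left(t \right)} = -11$ ($R{\left(t \right)} = -6 - 5 = -11$)
$r{\left(E,k \right)} = 452 - 4 E^{2}$ ($r{\left(E,k \right)} = - 4 \left(E E - 113\right) = - 4 \left(E^{2} - 113\right) = - 4 \left(-113 + E^{2}\right) = 452 - 4 E^{2}$)
$\frac{r{\left(\left(-5 + R{\left(-3 \right)}\right) 7,-15 \right)}}{-23517} - \frac{6403}{-35227} = \frac{452 - 4 \left(\left(-5 - 11\right) 7\right)^{2}}{-23517} - \frac{6403}{-35227} = \left(452 - 4 \left(\left(-16\right) 7\right)^{2}\right) \left(- \frac{1}{23517}\right) - - \frac{6403}{35227} = \left(452 - 4 \left(-112\right)^{2}\right) \left(- \frac{1}{23517}\right) + \frac{6403}{35227} = \left(452 - 50176\right) \left(- \frac{1}{23517}\right) + \frac{6403}{35227} = \left(-49724\right) \left(- \frac{1}{23517}\right) + \frac{6403}{35227} = \frac{49724}{23517} + \frac{6403}{35227} = \frac{1902206699}{828433359}$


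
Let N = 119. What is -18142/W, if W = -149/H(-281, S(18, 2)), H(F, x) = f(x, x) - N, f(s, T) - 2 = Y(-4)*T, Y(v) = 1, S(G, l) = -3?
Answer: -2177040/149 ≈ -14611.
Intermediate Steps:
f(s, T) = 2 + T (f(s, T) = 2 + 1*T = 2 + T)
H(F, x) = -117 + x (H(F, x) = (2 + x) - 1*119 = (2 + x) - 119 = -117 + x)
W = 149/120 (W = -149/(-117 - 3) = -149/(-120) = -149*(-1/120) = 149/120 ≈ 1.2417)
-18142/W = -18142/149/120 = -18142*120/149 = -2177040/149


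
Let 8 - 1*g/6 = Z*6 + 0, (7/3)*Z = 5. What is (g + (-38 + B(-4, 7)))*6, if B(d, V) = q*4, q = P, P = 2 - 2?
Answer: -2820/7 ≈ -402.86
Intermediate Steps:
Z = 15/7 (Z = (3/7)*5 = 15/7 ≈ 2.1429)
P = 0
q = 0
B(d, V) = 0 (B(d, V) = 0*4 = 0)
g = -204/7 (g = 48 - 6*((15/7)*6 + 0) = 48 - 6*(90/7 + 0) = 48 - 6*90/7 = 48 - 540/7 = -204/7 ≈ -29.143)
(g + (-38 + B(-4, 7)))*6 = (-204/7 + (-38 + 0))*6 = (-204/7 - 38)*6 = -470/7*6 = -2820/7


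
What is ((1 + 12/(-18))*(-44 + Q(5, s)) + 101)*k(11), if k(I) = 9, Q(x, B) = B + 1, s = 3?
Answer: 789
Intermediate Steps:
Q(x, B) = 1 + B
((1 + 12/(-18))*(-44 + Q(5, s)) + 101)*k(11) = ((1 + 12/(-18))*(-44 + (1 + 3)) + 101)*9 = ((1 + 12*(-1/18))*(-44 + 4) + 101)*9 = ((1 - ⅔)*(-40) + 101)*9 = ((⅓)*(-40) + 101)*9 = (-40/3 + 101)*9 = (263/3)*9 = 789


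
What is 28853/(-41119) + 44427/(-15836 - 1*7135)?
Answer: -63835284/24219091 ≈ -2.6357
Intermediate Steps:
28853/(-41119) + 44427/(-15836 - 1*7135) = 28853*(-1/41119) + 44427/(-15836 - 7135) = -28853/41119 + 44427/(-22971) = -28853/41119 + 44427*(-1/22971) = -28853/41119 - 14809/7657 = -63835284/24219091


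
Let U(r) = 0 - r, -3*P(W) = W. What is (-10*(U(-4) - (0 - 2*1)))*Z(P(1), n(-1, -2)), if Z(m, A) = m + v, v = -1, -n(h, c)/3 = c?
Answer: 80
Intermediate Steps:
P(W) = -W/3
n(h, c) = -3*c
U(r) = -r
Z(m, A) = -1 + m (Z(m, A) = m - 1 = -1 + m)
(-10*(U(-4) - (0 - 2*1)))*Z(P(1), n(-1, -2)) = (-10*(-1*(-4) - (0 - 2*1)))*(-1 - 1/3*1) = (-10*(4 - (0 - 2)))*(-1 - 1/3) = -10*(4 - 1*(-2))*(-4/3) = -10*(4 + 2)*(-4/3) = -10*6*(-4/3) = -60*(-4/3) = 80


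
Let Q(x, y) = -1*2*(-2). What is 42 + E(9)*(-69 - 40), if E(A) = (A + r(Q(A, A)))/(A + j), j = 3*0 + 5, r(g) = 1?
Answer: -251/7 ≈ -35.857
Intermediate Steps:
Q(x, y) = 4 (Q(x, y) = -2*(-2) = 4)
j = 5 (j = 0 + 5 = 5)
E(A) = (1 + A)/(5 + A) (E(A) = (A + 1)/(A + 5) = (1 + A)/(5 + A))
42 + E(9)*(-69 - 40) = 42 + ((1 + 9)/(5 + 9))*(-69 - 40) = 42 + (10/14)*(-109) = 42 + ((1/14)*10)*(-109) = 42 + (5/7)*(-109) = 42 - 545/7 = -251/7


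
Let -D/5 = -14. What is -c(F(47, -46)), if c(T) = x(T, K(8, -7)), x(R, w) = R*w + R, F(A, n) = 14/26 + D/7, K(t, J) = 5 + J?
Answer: 137/13 ≈ 10.538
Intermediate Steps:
D = 70 (D = -5*(-14) = 70)
F(A, n) = 137/13 (F(A, n) = 14/26 + 70/7 = 14*(1/26) + 70*(1/7) = 7/13 + 10 = 137/13)
x(R, w) = R + R*w
c(T) = -T (c(T) = T*(1 + (5 - 7)) = T*(1 - 2) = T*(-1) = -T)
-c(F(47, -46)) = -(-1)*137/13 = -1*(-137/13) = 137/13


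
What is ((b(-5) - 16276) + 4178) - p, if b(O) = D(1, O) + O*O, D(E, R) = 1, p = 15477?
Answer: -27549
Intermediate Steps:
b(O) = 1 + O² (b(O) = 1 + O*O = 1 + O²)
((b(-5) - 16276) + 4178) - p = (((1 + (-5)²) - 16276) + 4178) - 1*15477 = (((1 + 25) - 16276) + 4178) - 15477 = ((26 - 16276) + 4178) - 15477 = (-16250 + 4178) - 15477 = -12072 - 15477 = -27549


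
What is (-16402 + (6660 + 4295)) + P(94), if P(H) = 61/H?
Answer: -511957/94 ≈ -5446.4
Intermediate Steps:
(-16402 + (6660 + 4295)) + P(94) = (-16402 + (6660 + 4295)) + 61/94 = (-16402 + 10955) + 61*(1/94) = -5447 + 61/94 = -511957/94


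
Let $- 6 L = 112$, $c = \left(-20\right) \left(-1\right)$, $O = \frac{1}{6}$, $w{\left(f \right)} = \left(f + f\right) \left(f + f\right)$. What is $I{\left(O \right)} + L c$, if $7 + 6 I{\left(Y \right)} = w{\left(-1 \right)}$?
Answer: $- \frac{2243}{6} \approx -373.83$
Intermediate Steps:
$w{\left(f \right)} = 4 f^{2}$ ($w{\left(f \right)} = 2 f 2 f = 4 f^{2}$)
$O = \frac{1}{6} \approx 0.16667$
$c = 20$
$L = - \frac{56}{3}$ ($L = \left(- \frac{1}{6}\right) 112 = - \frac{56}{3} \approx -18.667$)
$I{\left(Y \right)} = - \frac{1}{2}$ ($I{\left(Y \right)} = - \frac{7}{6} + \frac{4 \left(-1\right)^{2}}{6} = - \frac{7}{6} + \frac{4 \cdot 1}{6} = - \frac{7}{6} + \frac{1}{6} \cdot 4 = - \frac{7}{6} + \frac{2}{3} = - \frac{1}{2}$)
$I{\left(O \right)} + L c = - \frac{1}{2} - \frac{1120}{3} = - \frac{2243}{6}$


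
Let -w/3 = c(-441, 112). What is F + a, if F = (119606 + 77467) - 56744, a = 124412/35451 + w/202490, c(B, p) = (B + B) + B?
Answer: 1007373269104609/7178472990 ≈ 1.4033e+5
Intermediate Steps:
c(B, p) = 3*B (c(B, p) = 2*B + B = 3*B)
w = 3969 (w = -9*(-441) = -3*(-1323) = 3969)
a = 25332890899/7178472990 (a = 124412/35451 + 3969/202490 = 25332890899/7178472990 ≈ 3.5290)
F = 140329 (F = 197073 - 56744 = 140329)
F + a = 140329 + 25332890899/7178472990 = 1007373269104609/7178472990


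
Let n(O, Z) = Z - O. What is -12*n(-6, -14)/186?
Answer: 16/31 ≈ 0.51613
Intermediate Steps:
-12*n(-6, -14)/186 = -12*(-14 - 1*(-6))/186 = -12*(-14 + 6)/186 = -(-96)/186 = -12*(-4/93) = 16/31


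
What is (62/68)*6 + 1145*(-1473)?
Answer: -28671852/17 ≈ -1.6866e+6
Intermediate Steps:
(62/68)*6 + 1145*(-1473) = (62*(1/68))*6 - 1686585 = (31/34)*6 - 1686585 = 93/17 - 1686585 = -28671852/17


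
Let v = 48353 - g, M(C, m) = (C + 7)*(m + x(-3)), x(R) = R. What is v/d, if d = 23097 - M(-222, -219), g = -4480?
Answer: -17611/8211 ≈ -2.1448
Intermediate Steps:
M(C, m) = (-3 + m)*(7 + C) (M(C, m) = (C + 7)*(m - 3) = (7 + C)*(-3 + m) = (-3 + m)*(7 + C))
d = -24633 (d = 23097 - (-21 - 3*(-222) + 7*(-219) - 222*(-219)) = 23097 - (-21 + 666 - 1533 + 48618) = 23097 - 1*47730 = 23097 - 47730 = -24633)
v = 52833 (v = 48353 - 1*(-4480) = 48353 + 4480 = 52833)
v/d = 52833/(-24633) = 52833*(-1/24633) = -17611/8211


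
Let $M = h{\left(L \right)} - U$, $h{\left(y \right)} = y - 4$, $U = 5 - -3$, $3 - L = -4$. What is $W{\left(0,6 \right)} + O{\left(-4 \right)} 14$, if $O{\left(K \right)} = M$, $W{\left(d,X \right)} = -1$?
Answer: $-71$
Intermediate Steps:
$L = 7$ ($L = 3 - -4 = 3 + 4 = 7$)
$U = 8$ ($U = 5 + 3 = 8$)
$h{\left(y \right)} = -4 + y$
$M = -5$ ($M = \left(-4 + 7\right) - 8 = 3 - 8 = -5$)
$O{\left(K \right)} = -5$
$W{\left(0,6 \right)} + O{\left(-4 \right)} 14 = -1 - 70 = -71$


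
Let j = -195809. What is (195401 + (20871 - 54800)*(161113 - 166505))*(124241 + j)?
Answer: -13107004242192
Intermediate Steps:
(195401 + (20871 - 54800)*(161113 - 166505))*(124241 + j) = (195401 + (20871 - 54800)*(161113 - 166505))*(124241 - 195809) = (195401 - 33929*(-5392))*(-71568) = (195401 + 182945168)*(-71568) = 183140569*(-71568) = -13107004242192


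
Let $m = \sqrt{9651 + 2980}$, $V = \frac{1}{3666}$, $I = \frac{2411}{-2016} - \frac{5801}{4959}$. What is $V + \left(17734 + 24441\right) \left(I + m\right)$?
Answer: $- \frac{9673967326927}{96958368} + 42175 \sqrt{12631} \approx 4.6402 \cdot 10^{6}$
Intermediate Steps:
$I = - \frac{2627885}{1110816}$ ($I = 2411 \left(- \frac{1}{2016}\right) - \frac{5801}{4959} = - \frac{2411}{2016} - \frac{5801}{4959} = - \frac{2627885}{1110816} \approx -2.3657$)
$V = \frac{1}{3666} \approx 0.00027278$
$m = \sqrt{12631} \approx 112.39$
$V + \left(17734 + 24441\right) \left(I + m\right) = \frac{1}{3666} + \left(17734 + 24441\right) \left(- \frac{2627885}{1110816} + \sqrt{12631}\right) = \frac{1}{3666} + 42175 \left(- \frac{2627885}{1110816} + \sqrt{12631}\right) = \frac{1}{3666} - \left(\frac{15833007125}{158688} - 42175 \sqrt{12631}\right) = - \frac{9673967326927}{96958368} + 42175 \sqrt{12631}$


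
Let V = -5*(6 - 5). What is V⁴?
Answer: 625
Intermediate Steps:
V = -5 (V = -5*1 = -5)
V⁴ = (-5)⁴ = 625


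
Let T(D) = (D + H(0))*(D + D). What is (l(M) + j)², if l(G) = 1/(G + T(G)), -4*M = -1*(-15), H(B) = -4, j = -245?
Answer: 11356525489/189225 ≈ 60016.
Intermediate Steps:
T(D) = 2*D*(-4 + D) (T(D) = (D - 4)*(D + D) = (-4 + D)*(2*D) = 2*D*(-4 + D))
M = -15/4 (M = -(-1)*(-15)/4 = -¼*15 = -15/4 ≈ -3.7500)
l(G) = 1/(G + 2*G*(-4 + G))
(l(M) + j)² = (1/((-15/4)*(-7 + 2*(-15/4))) - 245)² = (-4/(15*(-7 - 15/2)) - 245)² = (-4/(15*(-29/2)) - 245)² = (-4/15*(-2/29) - 245)² = (8/435 - 245)² = (-106567/435)² = 11356525489/189225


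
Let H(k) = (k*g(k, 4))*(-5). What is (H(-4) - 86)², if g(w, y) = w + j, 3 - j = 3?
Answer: 27556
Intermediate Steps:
j = 0 (j = 3 - 1*3 = 3 - 3 = 0)
g(w, y) = w (g(w, y) = w + 0 = w)
H(k) = -5*k² (H(k) = (k*k)*(-5) = k²*(-5) = -5*k²)
(H(-4) - 86)² = (-5*(-4)² - 86)² = (-5*16 - 86)² = (-80 - 86)² = (-166)² = 27556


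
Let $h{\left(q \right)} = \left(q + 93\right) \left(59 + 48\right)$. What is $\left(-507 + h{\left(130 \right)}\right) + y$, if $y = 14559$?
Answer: $37913$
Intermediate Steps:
$h{\left(q \right)} = 9951 + 107 q$ ($h{\left(q \right)} = \left(93 + q\right) 107 = 9951 + 107 q$)
$\left(-507 + h{\left(130 \right)}\right) + y = \left(-507 + \left(9951 + 107 \cdot 130\right)\right) + 14559 = \left(-507 + \left(9951 + 13910\right)\right) + 14559 = \left(-507 + 23861\right) + 14559 = 23354 + 14559 = 37913$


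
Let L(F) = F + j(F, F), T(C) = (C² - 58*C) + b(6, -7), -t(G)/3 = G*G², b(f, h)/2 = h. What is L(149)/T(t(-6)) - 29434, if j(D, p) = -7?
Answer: -5626397331/191153 ≈ -29434.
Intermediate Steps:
b(f, h) = 2*h
t(G) = -3*G³ (t(G) = -3*G*G² = -3*G³)
T(C) = -14 + C² - 58*C (T(C) = (C² - 58*C) + 2*(-7) = (C² - 58*C) - 14 = -14 + C² - 58*C)
L(F) = -7 + F (L(F) = F - 7 = -7 + F)
L(149)/T(t(-6)) - 29434 = (-7 + 149)/(-14 + (-3*(-6)³)² - (-174)*(-6)³) - 29434 = 142/(-14 + (-3*(-216))² - (-174)*(-216)) - 29434 = 142/(-14 + 648² - 58*648) - 29434 = 142/(-14 + 419904 - 37584) - 29434 = 142/382306 - 29434 = 142*(1/382306) - 29434 = 71/191153 - 29434 = -5626397331/191153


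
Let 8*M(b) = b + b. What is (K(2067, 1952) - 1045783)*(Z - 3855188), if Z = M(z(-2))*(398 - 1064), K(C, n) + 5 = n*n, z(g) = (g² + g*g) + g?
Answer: -10660490660492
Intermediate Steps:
z(g) = g + 2*g² (z(g) = (g² + g²) + g = 2*g² + g = g + 2*g²)
K(C, n) = -5 + n² (K(C, n) = -5 + n*n = -5 + n²)
M(b) = b/4 (M(b) = (b + b)/8 = (2*b)/8 = b/4)
Z = -999 (Z = ((-2*(1 + 2*(-2)))/4)*(398 - 1064) = ((-2*(1 - 4))/4)*(-666) = ((-2*(-3))/4)*(-666) = ((¼)*6)*(-666) = (3/2)*(-666) = -999)
(K(2067, 1952) - 1045783)*(Z - 3855188) = ((-5 + 1952²) - 1045783)*(-999 - 3855188) = ((-5 + 3810304) - 1045783)*(-3856187) = (3810299 - 1045783)*(-3856187) = 2764516*(-3856187) = -10660490660492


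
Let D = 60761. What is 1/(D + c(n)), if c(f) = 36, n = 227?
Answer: 1/60797 ≈ 1.6448e-5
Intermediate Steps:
1/(D + c(n)) = 1/(60761 + 36) = 1/60797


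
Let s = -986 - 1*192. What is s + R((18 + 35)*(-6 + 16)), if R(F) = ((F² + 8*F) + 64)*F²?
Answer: 80113802422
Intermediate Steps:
R(F) = F²*(64 + F² + 8*F) (R(F) = (64 + F² + 8*F)*F² = F²*(64 + F² + 8*F))
s = -1178 (s = -986 - 192 = -1178)
s + R((18 + 35)*(-6 + 16)) = -1178 + ((18 + 35)*(-6 + 16))²*(64 + ((18 + 35)*(-6 + 16))² + 8*((18 + 35)*(-6 + 16))) = -1178 + (53*10)²*(64 + (53*10)² + 8*(53*10)) = -1178 + 530²*(64 + 530² + 8*530) = -1178 + 280900*(64 + 280900 + 4240) = -1178 + 280900*285204 = -1178 + 80113803600 = 80113802422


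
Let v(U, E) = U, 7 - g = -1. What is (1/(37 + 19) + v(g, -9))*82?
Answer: 18409/28 ≈ 657.46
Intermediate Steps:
g = 8 (g = 7 - 1*(-1) = 7 + 1 = 8)
(1/(37 + 19) + v(g, -9))*82 = (1/(37 + 19) + 8)*82 = (1/56 + 8)*82 = (449/56)*82 = 18409/28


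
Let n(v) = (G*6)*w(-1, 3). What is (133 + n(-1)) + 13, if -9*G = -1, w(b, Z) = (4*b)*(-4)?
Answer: 470/3 ≈ 156.67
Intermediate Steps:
w(b, Z) = -16*b
G = ⅑ (G = -⅑*(-1) = ⅑ ≈ 0.11111)
n(v) = 32/3 (n(v) = ((⅑)*6)*(-16*(-1)) = (⅔)*16 = 32/3)
(133 + n(-1)) + 13 = (133 + 32/3) + 13 = 431/3 + 13 = 470/3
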